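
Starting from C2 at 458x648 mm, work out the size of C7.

C3: ⌊648/2⌋ × 458 = 324 × 458 mm
C4: ⌊458/2⌋ × 324 = 229 × 324 mm
C5: ⌊324/2⌋ × 229 = 162 × 229 mm
C6: ⌊229/2⌋ × 162 = 114 × 162 mm
C7: ⌊162/2⌋ × 114 = 81 × 114 mm

81 × 114 mm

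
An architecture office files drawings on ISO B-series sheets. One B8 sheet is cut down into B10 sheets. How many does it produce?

4

B8 = 62 × 88 mm; B10 = 31 × 44 mm.
Each halving step doubles the count; 2 steps from B8 to B10.
2^2 = 4.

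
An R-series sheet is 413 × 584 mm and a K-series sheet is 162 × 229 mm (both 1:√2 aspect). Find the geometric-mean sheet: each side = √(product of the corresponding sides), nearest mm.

Short side: √(413 · 162) = √66906 ≈ 258.7 → 259 mm
Long side: √(584 · 229) = √133736 ≈ 365.7 → 366 mm

259 × 366 mm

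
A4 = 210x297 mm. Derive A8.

A5: ⌊297/2⌋ × 210 = 148 × 210 mm
A6: ⌊210/2⌋ × 148 = 105 × 148 mm
A7: ⌊148/2⌋ × 105 = 74 × 105 mm
A8: ⌊105/2⌋ × 74 = 52 × 74 mm

52 × 74 mm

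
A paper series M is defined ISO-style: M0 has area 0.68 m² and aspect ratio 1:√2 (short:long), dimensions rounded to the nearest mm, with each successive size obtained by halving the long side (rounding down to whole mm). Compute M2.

346 × 490 mm

Let M0's short side be w mm. w · w√2 = 0.68 m² = 680,000 mm², so w ≈ 693.4 mm and w√2 ≈ 980.6 mm → M0 = 693 × 981 mm.
M1: ⌊981/2⌋ × 693 = 490 × 693 mm
M2: ⌊693/2⌋ × 490 = 346 × 490 mm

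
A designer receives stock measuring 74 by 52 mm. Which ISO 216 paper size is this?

Aspect ratio 74/52 ≈ 1.423 — close to the ISO √2 ≈ 1.414.
In the A-series (A0 area = 1 m²): A8 = 52 × 74 mm.

A8 (52 × 74 mm)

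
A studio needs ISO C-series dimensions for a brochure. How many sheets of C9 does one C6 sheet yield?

8

C6 = 114 × 162 mm; C9 = 40 × 57 mm.
Each halving step doubles the count; 3 steps from C6 to C9.
2^3 = 8.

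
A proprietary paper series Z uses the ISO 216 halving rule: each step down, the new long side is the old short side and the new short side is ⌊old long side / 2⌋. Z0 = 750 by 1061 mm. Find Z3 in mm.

Z1 = 530 × 750 mm (from Z0 by 1 halving).
Z2: ⌊750/2⌋ × 530 = 375 × 530 mm
Z3: ⌊530/2⌋ × 375 = 265 × 375 mm

265 × 375 mm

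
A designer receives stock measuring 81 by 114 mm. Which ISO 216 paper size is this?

C7 (81 × 114 mm)

Aspect ratio 114/81 ≈ 1.407 — close to the ISO √2 ≈ 1.414.
In the C-series (envelope sizes, between A and B): C7 = 81 × 114 mm.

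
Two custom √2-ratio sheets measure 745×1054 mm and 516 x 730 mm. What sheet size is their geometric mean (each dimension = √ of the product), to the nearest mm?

Short side: √(745 · 516) = √384420 ≈ 620.0 → 620 mm
Long side: √(1054 · 730) = √769420 ≈ 877.2 → 877 mm

620 × 877 mm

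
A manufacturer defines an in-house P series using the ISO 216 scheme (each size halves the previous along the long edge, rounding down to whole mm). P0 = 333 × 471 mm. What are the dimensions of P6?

41 × 58 mm

P1 = 235 × 333 mm (from P0 by 1 halving).
P2: ⌊333/2⌋ × 235 = 166 × 235 mm
P3: ⌊235/2⌋ × 166 = 117 × 166 mm
P4: ⌊166/2⌋ × 117 = 83 × 117 mm
P5: ⌊117/2⌋ × 83 = 58 × 83 mm
P6: ⌊83/2⌋ × 58 = 41 × 58 mm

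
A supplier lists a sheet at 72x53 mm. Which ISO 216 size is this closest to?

Aspect ratio 72/53 ≈ 1.358 (ISO target is √2 ≈ 1.414).
In the A-series (A0 area = 1 m²): A8 = 52 × 74 mm.
Off by 3 mm total — nearest standard size.

A8 (52 × 74 mm)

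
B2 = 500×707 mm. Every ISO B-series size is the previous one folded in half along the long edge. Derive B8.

B3: ⌊707/2⌋ × 500 = 353 × 500 mm
B4: ⌊500/2⌋ × 353 = 250 × 353 mm
B5: ⌊353/2⌋ × 250 = 176 × 250 mm
B6: ⌊250/2⌋ × 176 = 125 × 176 mm
B7: ⌊176/2⌋ × 125 = 88 × 125 mm
B8: ⌊125/2⌋ × 88 = 62 × 88 mm

62 × 88 mm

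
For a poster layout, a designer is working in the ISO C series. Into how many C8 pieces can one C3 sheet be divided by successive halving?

32

Each ISO step halves the sheet: 1 × C3 → 2 × C4 → 4 × C5 → 8 × C6 → …
From C3 to C8 is 5 halving steps: 2^5 = 32.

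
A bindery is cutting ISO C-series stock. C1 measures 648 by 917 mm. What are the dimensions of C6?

C2: ⌊917/2⌋ × 648 = 458 × 648 mm
C3: ⌊648/2⌋ × 458 = 324 × 458 mm
C4: ⌊458/2⌋ × 324 = 229 × 324 mm
C5: ⌊324/2⌋ × 229 = 162 × 229 mm
C6: ⌊229/2⌋ × 162 = 114 × 162 mm

114 × 162 mm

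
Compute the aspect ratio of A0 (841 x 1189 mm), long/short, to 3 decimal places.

1.414

1189 / 841 = 1.414
Matches √2 ≈ 1.414 — the ISO 216 defining ratio.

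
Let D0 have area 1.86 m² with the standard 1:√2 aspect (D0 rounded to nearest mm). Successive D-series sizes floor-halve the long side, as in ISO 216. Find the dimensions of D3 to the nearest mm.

405 × 573 mm

Let D0's short side be w mm. w · w√2 = 1.86 m² = 1,860,000 mm², so w ≈ 1146.8 mm and w√2 ≈ 1621.9 mm → D0 = 1147 × 1622 mm.
D1: ⌊1622/2⌋ × 1147 = 811 × 1147 mm
D2: ⌊1147/2⌋ × 811 = 573 × 811 mm
D3: ⌊811/2⌋ × 573 = 405 × 573 mm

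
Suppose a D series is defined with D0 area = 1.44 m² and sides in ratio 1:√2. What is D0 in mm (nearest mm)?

1009 × 1427 mm

Let the short side be w mm. Then w · w√2 = 1.44 m² = 1,440,000 mm².
w² = 1,440,000/√2, so w ≈ 1009.1 mm; long side = w√2 ≈ 1427.0 mm.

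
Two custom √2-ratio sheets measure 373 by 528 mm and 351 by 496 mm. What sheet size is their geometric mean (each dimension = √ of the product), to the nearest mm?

362 × 512 mm

Short side: √(373 · 351) = √130923 ≈ 361.8 → 362 mm
Long side: √(528 · 496) = √261888 ≈ 511.7 → 512 mm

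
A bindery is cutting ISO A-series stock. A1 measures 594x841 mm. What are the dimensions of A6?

A2: ⌊841/2⌋ × 594 = 420 × 594 mm
A3: ⌊594/2⌋ × 420 = 297 × 420 mm
A4: ⌊420/2⌋ × 297 = 210 × 297 mm
A5: ⌊297/2⌋ × 210 = 148 × 210 mm
A6: ⌊210/2⌋ × 148 = 105 × 148 mm

105 × 148 mm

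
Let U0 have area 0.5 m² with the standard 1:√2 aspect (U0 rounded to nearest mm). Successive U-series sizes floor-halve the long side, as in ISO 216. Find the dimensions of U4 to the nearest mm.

148 × 210 mm

Let U0's short side be w mm. w · w√2 = 0.5 m² = 500,000 mm², so w ≈ 594.6 mm and w√2 ≈ 840.9 mm → U0 = 595 × 841 mm.
U1: ⌊841/2⌋ × 595 = 420 × 595 mm
U2: ⌊595/2⌋ × 420 = 297 × 420 mm
U3: ⌊420/2⌋ × 297 = 210 × 297 mm
U4: ⌊297/2⌋ × 210 = 148 × 210 mm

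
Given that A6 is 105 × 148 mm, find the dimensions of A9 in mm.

A7: ⌊148/2⌋ × 105 = 74 × 105 mm
A8: ⌊105/2⌋ × 74 = 52 × 74 mm
A9: ⌊74/2⌋ × 52 = 37 × 52 mm

37 × 52 mm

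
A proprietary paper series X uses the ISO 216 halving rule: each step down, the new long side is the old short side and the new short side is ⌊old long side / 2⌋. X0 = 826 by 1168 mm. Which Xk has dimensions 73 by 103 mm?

X7

X0: 826 × 1168 mm
X1: 584 × 826 mm
X2: 413 × 584 mm
X3: 292 × 413 mm
X4: 206 × 292 mm
X5: 146 × 206 mm
X6: 103 × 146 mm
X7: 73 × 103 mm
X8: 51 × 73 mm
→ matches X7.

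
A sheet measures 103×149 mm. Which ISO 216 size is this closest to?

A6 (105 × 148 mm)

Aspect ratio 149/103 ≈ 1.447 (ISO target is √2 ≈ 1.414).
In the A-series (A0 area = 1 m²): A6 = 105 × 148 mm.
Off by 3 mm total — nearest standard size.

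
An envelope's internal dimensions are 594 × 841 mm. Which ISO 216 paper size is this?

A1 (594 × 841 mm)

Aspect ratio 841/594 ≈ 1.416 — close to the ISO √2 ≈ 1.414.
In the A-series (A0 area = 1 m²): A1 = 594 × 841 mm.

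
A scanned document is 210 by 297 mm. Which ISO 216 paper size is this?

A4 (210 × 297 mm)

Aspect ratio 297/210 ≈ 1.414 — close to the ISO √2 ≈ 1.414.
In the A-series (A0 area = 1 m²): A4 = 210 × 297 mm.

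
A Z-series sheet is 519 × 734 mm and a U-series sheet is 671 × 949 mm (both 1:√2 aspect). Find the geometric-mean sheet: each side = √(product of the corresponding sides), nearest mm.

590 × 835 mm

Short side: √(519 · 671) = √348249 ≈ 590.1 → 590 mm
Long side: √(734 · 949) = √696566 ≈ 834.6 → 835 mm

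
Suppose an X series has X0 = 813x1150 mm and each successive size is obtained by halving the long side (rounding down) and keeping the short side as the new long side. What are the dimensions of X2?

X1: ⌊1150/2⌋ × 813 = 575 × 813 mm
X2: ⌊813/2⌋ × 575 = 406 × 575 mm

406 × 575 mm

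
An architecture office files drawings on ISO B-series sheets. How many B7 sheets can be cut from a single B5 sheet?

B5 = 176 × 250 mm; B7 = 88 × 125 mm.
Each halving step doubles the count; 2 steps from B5 to B7.
2^2 = 4.

4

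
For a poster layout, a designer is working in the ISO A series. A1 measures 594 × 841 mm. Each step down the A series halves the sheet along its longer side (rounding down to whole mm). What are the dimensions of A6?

105 × 148 mm

A2: ⌊841/2⌋ × 594 = 420 × 594 mm
A3: ⌊594/2⌋ × 420 = 297 × 420 mm
A4: ⌊420/2⌋ × 297 = 210 × 297 mm
A5: ⌊297/2⌋ × 210 = 148 × 210 mm
A6: ⌊210/2⌋ × 148 = 105 × 148 mm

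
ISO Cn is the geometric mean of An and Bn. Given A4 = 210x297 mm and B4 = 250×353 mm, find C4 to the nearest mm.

Short side: √(210 · 250) = √52500 ≈ 229.1 → 229 mm
Long side: √(297 · 353) = √104841 ≈ 323.8 → 324 mm

229 × 324 mm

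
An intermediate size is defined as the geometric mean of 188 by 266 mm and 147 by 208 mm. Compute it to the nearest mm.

Short side: √(188 · 147) = √27636 ≈ 166.2 → 166 mm
Long side: √(266 · 208) = √55328 ≈ 235.2 → 235 mm

166 × 235 mm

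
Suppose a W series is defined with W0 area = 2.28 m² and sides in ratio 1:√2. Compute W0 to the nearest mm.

1270 × 1796 mm

Let the short side be w mm. Then w · w√2 = 2.28 m² = 2,280,000 mm².
w² = 2,280,000/√2, so w ≈ 1269.7 mm; long side = w√2 ≈ 1795.7 mm.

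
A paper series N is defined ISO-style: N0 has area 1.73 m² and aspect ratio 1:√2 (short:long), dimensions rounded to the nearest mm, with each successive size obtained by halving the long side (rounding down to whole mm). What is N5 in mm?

Let N0's short side be w mm. w · w√2 = 1.73 m² = 1,730,000 mm², so w ≈ 1106.0 mm and w√2 ≈ 1564.2 mm → N0 = 1106 × 1564 mm.
N1: ⌊1564/2⌋ × 1106 = 782 × 1106 mm
N2: ⌊1106/2⌋ × 782 = 553 × 782 mm
N3: ⌊782/2⌋ × 553 = 391 × 553 mm
N4: ⌊553/2⌋ × 391 = 276 × 391 mm
N5: ⌊391/2⌋ × 276 = 195 × 276 mm

195 × 276 mm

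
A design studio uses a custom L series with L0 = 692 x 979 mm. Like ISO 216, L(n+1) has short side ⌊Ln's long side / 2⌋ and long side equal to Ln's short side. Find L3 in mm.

244 × 346 mm

L1: ⌊979/2⌋ × 692 = 489 × 692 mm
L2: ⌊692/2⌋ × 489 = 346 × 489 mm
L3: ⌊489/2⌋ × 346 = 244 × 346 mm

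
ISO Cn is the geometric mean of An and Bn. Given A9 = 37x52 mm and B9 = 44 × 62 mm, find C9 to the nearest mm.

40 × 57 mm

Short side: √(37 · 44) = √1628 ≈ 40.3 → 40 mm
Long side: √(52 · 62) = √3224 ≈ 56.8 → 57 mm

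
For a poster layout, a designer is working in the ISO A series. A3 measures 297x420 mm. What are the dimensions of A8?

52 × 74 mm

A4: ⌊420/2⌋ × 297 = 210 × 297 mm
A5: ⌊297/2⌋ × 210 = 148 × 210 mm
A6: ⌊210/2⌋ × 148 = 105 × 148 mm
A7: ⌊148/2⌋ × 105 = 74 × 105 mm
A8: ⌊105/2⌋ × 74 = 52 × 74 mm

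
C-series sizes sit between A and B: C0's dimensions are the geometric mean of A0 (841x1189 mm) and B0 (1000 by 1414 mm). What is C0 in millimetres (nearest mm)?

917 × 1297 mm

Short: √(841 · 1000) = √841000 ≈ 917.1 mm.
Long: √(1189 · 1414) = √1681246 ≈ 1296.6 mm.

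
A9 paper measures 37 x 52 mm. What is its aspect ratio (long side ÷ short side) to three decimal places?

52 / 37 = 1.405
ISO 216 targets √2 ≈ 1.414; the -0.009 deviation is from mm rounding.

1.405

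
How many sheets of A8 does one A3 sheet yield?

32

A3 = 297 × 420 mm; A8 = 52 × 74 mm.
Each halving step doubles the count; 5 steps from A3 to A8.
2^5 = 32.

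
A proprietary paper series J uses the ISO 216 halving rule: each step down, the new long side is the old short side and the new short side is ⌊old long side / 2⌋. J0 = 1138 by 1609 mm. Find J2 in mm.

569 × 804 mm

J1: ⌊1609/2⌋ × 1138 = 804 × 1138 mm
J2: ⌊1138/2⌋ × 804 = 569 × 804 mm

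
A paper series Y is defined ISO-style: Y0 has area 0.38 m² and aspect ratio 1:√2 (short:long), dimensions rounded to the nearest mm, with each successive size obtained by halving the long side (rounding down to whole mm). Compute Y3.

183 × 259 mm

Let Y0's short side be w mm. w · w√2 = 0.38 m² = 380,000 mm², so w ≈ 518.4 mm and w√2 ≈ 733.1 mm → Y0 = 518 × 733 mm.
Y1: ⌊733/2⌋ × 518 = 366 × 518 mm
Y2: ⌊518/2⌋ × 366 = 259 × 366 mm
Y3: ⌊366/2⌋ × 259 = 183 × 259 mm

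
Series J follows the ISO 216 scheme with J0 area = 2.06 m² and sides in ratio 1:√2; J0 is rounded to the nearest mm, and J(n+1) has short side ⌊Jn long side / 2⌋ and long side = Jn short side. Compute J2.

Let J0's short side be w mm. w · w√2 = 2.06 m² = 2,060,000 mm², so w ≈ 1206.9 mm and w√2 ≈ 1706.8 mm → J0 = 1207 × 1707 mm.
J1: ⌊1707/2⌋ × 1207 = 853 × 1207 mm
J2: ⌊1207/2⌋ × 853 = 603 × 853 mm

603 × 853 mm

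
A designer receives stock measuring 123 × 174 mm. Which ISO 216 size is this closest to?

Aspect ratio 174/123 ≈ 1.415 — close to the ISO √2 ≈ 1.414.
In the B-series (B0 = 1000 × 1414 mm): B6 = 125 × 176 mm.
Off by 4 mm total — nearest standard size.

B6 (125 × 176 mm)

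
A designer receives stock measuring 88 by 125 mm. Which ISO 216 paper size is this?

Aspect ratio 125/88 ≈ 1.420 — close to the ISO √2 ≈ 1.414.
In the B-series (B0 = 1000 × 1414 mm): B7 = 88 × 125 mm.

B7 (88 × 125 mm)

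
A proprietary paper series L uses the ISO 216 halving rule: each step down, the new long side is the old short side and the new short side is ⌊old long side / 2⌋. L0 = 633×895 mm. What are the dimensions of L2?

316 × 447 mm

L1: ⌊895/2⌋ × 633 = 447 × 633 mm
L2: ⌊633/2⌋ × 447 = 316 × 447 mm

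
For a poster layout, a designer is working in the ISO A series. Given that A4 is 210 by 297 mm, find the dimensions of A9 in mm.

A5: ⌊297/2⌋ × 210 = 148 × 210 mm
A6: ⌊210/2⌋ × 148 = 105 × 148 mm
A7: ⌊148/2⌋ × 105 = 74 × 105 mm
A8: ⌊105/2⌋ × 74 = 52 × 74 mm
A9: ⌊74/2⌋ × 52 = 37 × 52 mm

37 × 52 mm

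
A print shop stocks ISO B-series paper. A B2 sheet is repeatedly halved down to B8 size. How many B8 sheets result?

Each ISO step halves the sheet: 1 × B2 → 2 × B3 → 4 × B4 → 8 × B5 → …
From B2 to B8 is 6 halving steps: 2^6 = 64.

64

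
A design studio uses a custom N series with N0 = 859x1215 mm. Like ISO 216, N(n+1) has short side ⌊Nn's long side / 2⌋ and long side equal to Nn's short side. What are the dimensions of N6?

N1: ⌊1215/2⌋ × 859 = 607 × 859 mm
N2: ⌊859/2⌋ × 607 = 429 × 607 mm
N3: ⌊607/2⌋ × 429 = 303 × 429 mm
N4: ⌊429/2⌋ × 303 = 214 × 303 mm
N5: ⌊303/2⌋ × 214 = 151 × 214 mm
N6: ⌊214/2⌋ × 151 = 107 × 151 mm

107 × 151 mm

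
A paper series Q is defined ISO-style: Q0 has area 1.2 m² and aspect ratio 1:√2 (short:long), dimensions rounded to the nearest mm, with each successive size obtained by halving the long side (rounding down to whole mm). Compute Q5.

162 × 230 mm

Let Q0's short side be w mm. w · w√2 = 1.2 m² = 1,200,000 mm², so w ≈ 921.2 mm and w√2 ≈ 1302.7 mm → Q0 = 921 × 1303 mm.
Q1: ⌊1303/2⌋ × 921 = 651 × 921 mm
Q2: ⌊921/2⌋ × 651 = 460 × 651 mm
Q3: ⌊651/2⌋ × 460 = 325 × 460 mm
Q4: ⌊460/2⌋ × 325 = 230 × 325 mm
Q5: ⌊325/2⌋ × 230 = 162 × 230 mm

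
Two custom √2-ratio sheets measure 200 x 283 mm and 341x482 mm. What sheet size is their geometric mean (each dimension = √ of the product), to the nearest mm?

261 × 369 mm

Short side: √(200 · 341) = √68200 ≈ 261.2 → 261 mm
Long side: √(283 · 482) = √136406 ≈ 369.3 → 369 mm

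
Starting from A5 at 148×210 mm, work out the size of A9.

A6: ⌊210/2⌋ × 148 = 105 × 148 mm
A7: ⌊148/2⌋ × 105 = 74 × 105 mm
A8: ⌊105/2⌋ × 74 = 52 × 74 mm
A9: ⌊74/2⌋ × 52 = 37 × 52 mm

37 × 52 mm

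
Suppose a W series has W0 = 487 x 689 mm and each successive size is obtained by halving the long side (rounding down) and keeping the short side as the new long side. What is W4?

W1 = 344 × 487 mm (from W0 by 1 halving).
W2: ⌊487/2⌋ × 344 = 243 × 344 mm
W3: ⌊344/2⌋ × 243 = 172 × 243 mm
W4: ⌊243/2⌋ × 172 = 121 × 172 mm

121 × 172 mm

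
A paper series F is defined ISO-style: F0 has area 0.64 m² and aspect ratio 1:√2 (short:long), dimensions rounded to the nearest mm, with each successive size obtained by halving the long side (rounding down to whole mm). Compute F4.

Let F0's short side be w mm. w · w√2 = 0.64 m² = 640,000 mm², so w ≈ 672.7 mm and w√2 ≈ 951.4 mm → F0 = 673 × 951 mm.
F1: ⌊951/2⌋ × 673 = 475 × 673 mm
F2: ⌊673/2⌋ × 475 = 336 × 475 mm
F3: ⌊475/2⌋ × 336 = 237 × 336 mm
F4: ⌊336/2⌋ × 237 = 168 × 237 mm

168 × 237 mm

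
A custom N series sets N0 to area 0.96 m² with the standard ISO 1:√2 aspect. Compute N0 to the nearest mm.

824 × 1165 mm

Let the short side be w mm. Then w · w√2 = 0.96 m² = 960,000 mm².
w² = 960,000/√2, so w ≈ 823.9 mm; long side = w√2 ≈ 1165.2 mm.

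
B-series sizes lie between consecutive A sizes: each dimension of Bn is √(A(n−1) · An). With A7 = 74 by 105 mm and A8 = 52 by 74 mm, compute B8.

62 × 88 mm

Short side: √(74 · 52) = √3848 ≈ 62.0 → 62 mm
Long side: √(105 · 74) = √7770 ≈ 88.1 → 88 mm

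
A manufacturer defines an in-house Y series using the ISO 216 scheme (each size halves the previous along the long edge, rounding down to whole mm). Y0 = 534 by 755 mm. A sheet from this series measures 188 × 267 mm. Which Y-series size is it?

Y0: 534 × 755 mm
Y1: 377 × 534 mm
Y2: 267 × 377 mm
Y3: 188 × 267 mm
Y4: 133 × 188 mm
→ matches Y3.

Y3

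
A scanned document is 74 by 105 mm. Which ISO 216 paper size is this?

Aspect ratio 105/74 ≈ 1.419 — close to the ISO √2 ≈ 1.414.
In the A-series (A0 area = 1 m²): A7 = 74 × 105 mm.

A7 (74 × 105 mm)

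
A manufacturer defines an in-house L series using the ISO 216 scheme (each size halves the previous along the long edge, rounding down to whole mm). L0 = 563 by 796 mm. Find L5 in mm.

99 × 140 mm

L1 = 398 × 563 mm (from L0 by 1 halving).
L2: ⌊563/2⌋ × 398 = 281 × 398 mm
L3: ⌊398/2⌋ × 281 = 199 × 281 mm
L4: ⌊281/2⌋ × 199 = 140 × 199 mm
L5: ⌊199/2⌋ × 140 = 99 × 140 mm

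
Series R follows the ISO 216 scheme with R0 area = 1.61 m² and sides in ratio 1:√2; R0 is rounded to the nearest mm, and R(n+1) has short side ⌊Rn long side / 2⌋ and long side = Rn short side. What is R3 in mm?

Let R0's short side be w mm. w · w√2 = 1.61 m² = 1,610,000 mm², so w ≈ 1067.0 mm and w√2 ≈ 1508.9 mm → R0 = 1067 × 1509 mm.
R1: ⌊1509/2⌋ × 1067 = 754 × 1067 mm
R2: ⌊1067/2⌋ × 754 = 533 × 754 mm
R3: ⌊754/2⌋ × 533 = 377 × 533 mm

377 × 533 mm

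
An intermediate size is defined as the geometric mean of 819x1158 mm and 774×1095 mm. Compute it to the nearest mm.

Short side: √(819 · 774) = √633906 ≈ 796.2 → 796 mm
Long side: √(1158 · 1095) = √1268010 ≈ 1126.1 → 1126 mm

796 × 1126 mm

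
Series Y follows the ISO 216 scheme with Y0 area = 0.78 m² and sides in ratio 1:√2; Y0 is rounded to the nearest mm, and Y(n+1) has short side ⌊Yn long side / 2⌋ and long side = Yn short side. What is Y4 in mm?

185 × 262 mm

Let Y0's short side be w mm. w · w√2 = 0.78 m² = 780,000 mm², so w ≈ 742.7 mm and w√2 ≈ 1050.3 mm → Y0 = 743 × 1050 mm.
Y1: ⌊1050/2⌋ × 743 = 525 × 743 mm
Y2: ⌊743/2⌋ × 525 = 371 × 525 mm
Y3: ⌊525/2⌋ × 371 = 262 × 371 mm
Y4: ⌊371/2⌋ × 262 = 185 × 262 mm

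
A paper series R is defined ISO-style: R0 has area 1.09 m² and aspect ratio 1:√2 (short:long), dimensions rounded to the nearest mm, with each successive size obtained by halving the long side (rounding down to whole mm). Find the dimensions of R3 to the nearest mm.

Let R0's short side be w mm. w · w√2 = 1.09 m² = 1,090,000 mm², so w ≈ 877.9 mm and w√2 ≈ 1241.6 mm → R0 = 878 × 1242 mm.
R1: ⌊1242/2⌋ × 878 = 621 × 878 mm
R2: ⌊878/2⌋ × 621 = 439 × 621 mm
R3: ⌊621/2⌋ × 439 = 310 × 439 mm

310 × 439 mm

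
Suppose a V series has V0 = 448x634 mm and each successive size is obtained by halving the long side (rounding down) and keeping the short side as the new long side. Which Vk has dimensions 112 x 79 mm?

V0: 448 × 634 mm
V1: 317 × 448 mm
V2: 224 × 317 mm
V3: 158 × 224 mm
V4: 112 × 158 mm
V5: 79 × 112 mm
V6: 56 × 79 mm
→ matches V5.

V5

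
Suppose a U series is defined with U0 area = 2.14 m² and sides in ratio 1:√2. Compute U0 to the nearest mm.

1230 × 1740 mm

Let the short side be w mm. Then w · w√2 = 2.14 m² = 2,140,000 mm².
w² = 2,140,000/√2, so w ≈ 1230.1 mm; long side = w√2 ≈ 1739.7 mm.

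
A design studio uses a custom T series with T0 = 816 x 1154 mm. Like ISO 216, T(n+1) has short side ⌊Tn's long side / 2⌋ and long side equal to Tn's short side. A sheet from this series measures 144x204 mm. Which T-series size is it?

T0: 816 × 1154 mm
T1: 577 × 816 mm
T2: 408 × 577 mm
T3: 288 × 408 mm
T4: 204 × 288 mm
T5: 144 × 204 mm
T6: 102 × 144 mm
→ matches T5.

T5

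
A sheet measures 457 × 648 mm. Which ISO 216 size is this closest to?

C2 (458 × 648 mm)

Aspect ratio 648/457 ≈ 1.418 — close to the ISO √2 ≈ 1.414.
In the C-series (envelope sizes, between A and B): C2 = 458 × 648 mm.
Off by 1 mm total — nearest standard size.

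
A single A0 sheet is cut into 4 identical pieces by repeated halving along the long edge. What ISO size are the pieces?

A2

4 = 2^2, so 2 halving steps.
A0 → A1 → … → A2 after 2 steps.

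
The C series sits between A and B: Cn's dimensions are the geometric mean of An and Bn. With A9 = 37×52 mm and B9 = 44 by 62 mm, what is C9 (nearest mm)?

40 × 57 mm

Short side: √(37 · 44) = √1628 ≈ 40.3 → 40 mm
Long side: √(52 · 62) = √3224 ≈ 56.8 → 57 mm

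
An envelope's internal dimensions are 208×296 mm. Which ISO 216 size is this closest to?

Aspect ratio 296/208 ≈ 1.423 — close to the ISO √2 ≈ 1.414.
In the A-series (A0 area = 1 m²): A4 = 210 × 297 mm.
Off by 3 mm total — nearest standard size.

A4 (210 × 297 mm)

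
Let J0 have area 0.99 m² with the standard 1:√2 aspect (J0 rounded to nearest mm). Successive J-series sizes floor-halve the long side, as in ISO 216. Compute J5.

147 × 209 mm

Let J0's short side be w mm. w · w√2 = 0.99 m² = 990,000 mm², so w ≈ 836.7 mm and w√2 ≈ 1183.2 mm → J0 = 837 × 1183 mm.
J1: ⌊1183/2⌋ × 837 = 591 × 837 mm
J2: ⌊837/2⌋ × 591 = 418 × 591 mm
J3: ⌊591/2⌋ × 418 = 295 × 418 mm
J4: ⌊418/2⌋ × 295 = 209 × 295 mm
J5: ⌊295/2⌋ × 209 = 147 × 209 mm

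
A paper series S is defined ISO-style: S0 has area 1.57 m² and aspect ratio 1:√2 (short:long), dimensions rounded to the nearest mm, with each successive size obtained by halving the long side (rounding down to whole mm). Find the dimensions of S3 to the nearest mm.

Let S0's short side be w mm. w · w√2 = 1.57 m² = 1,570,000 mm², so w ≈ 1053.6 mm and w√2 ≈ 1490.1 mm → S0 = 1054 × 1490 mm.
S1: ⌊1490/2⌋ × 1054 = 745 × 1054 mm
S2: ⌊1054/2⌋ × 745 = 527 × 745 mm
S3: ⌊745/2⌋ × 527 = 372 × 527 mm

372 × 527 mm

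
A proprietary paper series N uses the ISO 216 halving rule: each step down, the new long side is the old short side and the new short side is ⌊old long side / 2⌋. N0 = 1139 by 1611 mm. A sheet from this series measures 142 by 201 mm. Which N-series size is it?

N0: 1139 × 1611 mm
N1: 805 × 1139 mm
N2: 569 × 805 mm
N3: 402 × 569 mm
N4: 284 × 402 mm
N5: 201 × 284 mm
N6: 142 × 201 mm
N7: 100 × 142 mm
→ matches N6.

N6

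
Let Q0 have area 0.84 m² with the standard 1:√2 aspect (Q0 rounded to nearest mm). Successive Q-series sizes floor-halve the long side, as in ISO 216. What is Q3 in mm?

Let Q0's short side be w mm. w · w√2 = 0.84 m² = 840,000 mm², so w ≈ 770.7 mm and w√2 ≈ 1089.9 mm → Q0 = 771 × 1090 mm.
Q1: ⌊1090/2⌋ × 771 = 545 × 771 mm
Q2: ⌊771/2⌋ × 545 = 385 × 545 mm
Q3: ⌊545/2⌋ × 385 = 272 × 385 mm

272 × 385 mm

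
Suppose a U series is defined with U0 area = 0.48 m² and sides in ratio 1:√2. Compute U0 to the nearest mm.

583 × 824 mm

Let the short side be w mm. Then w · w√2 = 0.48 m² = 480,000 mm².
w² = 480,000/√2, so w ≈ 582.6 mm; long side = w√2 ≈ 823.9 mm.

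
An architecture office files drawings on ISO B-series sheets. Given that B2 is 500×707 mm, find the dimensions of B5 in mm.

176 × 250 mm

B3: ⌊707/2⌋ × 500 = 353 × 500 mm
B4: ⌊500/2⌋ × 353 = 250 × 353 mm
B5: ⌊353/2⌋ × 250 = 176 × 250 mm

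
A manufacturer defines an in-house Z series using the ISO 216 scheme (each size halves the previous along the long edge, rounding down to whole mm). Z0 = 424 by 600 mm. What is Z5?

Z1: ⌊600/2⌋ × 424 = 300 × 424 mm
Z2: ⌊424/2⌋ × 300 = 212 × 300 mm
Z3: ⌊300/2⌋ × 212 = 150 × 212 mm
Z4: ⌊212/2⌋ × 150 = 106 × 150 mm
Z5: ⌊150/2⌋ × 106 = 75 × 106 mm

75 × 106 mm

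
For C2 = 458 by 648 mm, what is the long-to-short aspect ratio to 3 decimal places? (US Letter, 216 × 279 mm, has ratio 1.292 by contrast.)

1.415

648 / 458 = 1.415
Matches √2 ≈ 1.414 — the ISO 216 defining ratio.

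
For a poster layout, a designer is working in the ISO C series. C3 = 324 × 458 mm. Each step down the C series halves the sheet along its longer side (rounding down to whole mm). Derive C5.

C4: ⌊458/2⌋ × 324 = 229 × 324 mm
C5: ⌊324/2⌋ × 229 = 162 × 229 mm

162 × 229 mm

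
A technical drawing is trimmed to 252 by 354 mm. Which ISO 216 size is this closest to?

Aspect ratio 354/252 ≈ 1.405 — close to the ISO √2 ≈ 1.414.
In the B-series (B0 = 1000 × 1414 mm): B4 = 250 × 353 mm.
Off by 3 mm total — nearest standard size.

B4 (250 × 353 mm)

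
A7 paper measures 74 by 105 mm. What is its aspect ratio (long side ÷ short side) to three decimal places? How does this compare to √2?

1.419

105 / 74 = 1.419
ISO 216 targets √2 ≈ 1.414; the +0.005 deviation is from mm rounding.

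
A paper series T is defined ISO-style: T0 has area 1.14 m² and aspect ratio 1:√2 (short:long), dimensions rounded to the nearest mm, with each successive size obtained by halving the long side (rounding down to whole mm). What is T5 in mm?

158 × 224 mm

Let T0's short side be w mm. w · w√2 = 1.14 m² = 1,140,000 mm², so w ≈ 897.8 mm and w√2 ≈ 1269.7 mm → T0 = 898 × 1270 mm.
T1: ⌊1270/2⌋ × 898 = 635 × 898 mm
T2: ⌊898/2⌋ × 635 = 449 × 635 mm
T3: ⌊635/2⌋ × 449 = 317 × 449 mm
T4: ⌊449/2⌋ × 317 = 224 × 317 mm
T5: ⌊317/2⌋ × 224 = 158 × 224 mm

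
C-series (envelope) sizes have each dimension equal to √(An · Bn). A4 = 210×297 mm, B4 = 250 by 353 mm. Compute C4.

Short side: √(210 · 250) = √52500 ≈ 229.1 → 229 mm
Long side: √(297 · 353) = √104841 ≈ 323.8 → 324 mm

229 × 324 mm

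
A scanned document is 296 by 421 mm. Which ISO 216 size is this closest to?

A3 (297 × 420 mm)

Aspect ratio 421/296 ≈ 1.422 — close to the ISO √2 ≈ 1.414.
In the A-series (A0 area = 1 m²): A3 = 297 × 420 mm.
Off by 2 mm total — nearest standard size.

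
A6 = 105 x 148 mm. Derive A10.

26 × 37 mm

A7: ⌊148/2⌋ × 105 = 74 × 105 mm
A8: ⌊105/2⌋ × 74 = 52 × 74 mm
A9: ⌊74/2⌋ × 52 = 37 × 52 mm
A10: ⌊52/2⌋ × 37 = 26 × 37 mm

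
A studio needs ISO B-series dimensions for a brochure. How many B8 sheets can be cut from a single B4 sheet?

Each ISO step halves the sheet: 1 × B4 → 2 × B5 → 4 × B6 → 8 × B7 → …
From B4 to B8 is 4 halving steps: 2^4 = 16.

16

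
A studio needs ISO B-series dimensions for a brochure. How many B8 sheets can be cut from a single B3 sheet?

32

Each ISO step halves the sheet: 1 × B3 → 2 × B4 → 4 × B5 → 8 × B6 → …
From B3 to B8 is 5 halving steps: 2^5 = 32.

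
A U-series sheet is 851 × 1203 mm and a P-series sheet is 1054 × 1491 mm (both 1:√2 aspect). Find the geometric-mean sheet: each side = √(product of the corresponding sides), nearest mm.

Short side: √(851 · 1054) = √896954 ≈ 947.1 → 947 mm
Long side: √(1203 · 1491) = √1793673 ≈ 1339.3 → 1339 mm

947 × 1339 mm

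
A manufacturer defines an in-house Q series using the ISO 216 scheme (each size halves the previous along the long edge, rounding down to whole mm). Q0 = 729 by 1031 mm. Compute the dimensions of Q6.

91 × 128 mm

Q1: ⌊1031/2⌋ × 729 = 515 × 729 mm
Q2: ⌊729/2⌋ × 515 = 364 × 515 mm
Q3: ⌊515/2⌋ × 364 = 257 × 364 mm
Q4: ⌊364/2⌋ × 257 = 182 × 257 mm
Q5: ⌊257/2⌋ × 182 = 128 × 182 mm
Q6: ⌊182/2⌋ × 128 = 91 × 128 mm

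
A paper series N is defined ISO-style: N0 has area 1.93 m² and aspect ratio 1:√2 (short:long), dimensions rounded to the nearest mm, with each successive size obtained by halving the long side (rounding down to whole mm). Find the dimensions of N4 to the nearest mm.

Let N0's short side be w mm. w · w√2 = 1.93 m² = 1,930,000 mm², so w ≈ 1168.2 mm and w√2 ≈ 1652.1 mm → N0 = 1168 × 1652 mm.
N1: ⌊1652/2⌋ × 1168 = 826 × 1168 mm
N2: ⌊1168/2⌋ × 826 = 584 × 826 mm
N3: ⌊826/2⌋ × 584 = 413 × 584 mm
N4: ⌊584/2⌋ × 413 = 292 × 413 mm

292 × 413 mm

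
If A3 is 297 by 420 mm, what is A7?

A4: ⌊420/2⌋ × 297 = 210 × 297 mm
A5: ⌊297/2⌋ × 210 = 148 × 210 mm
A6: ⌊210/2⌋ × 148 = 105 × 148 mm
A7: ⌊148/2⌋ × 105 = 74 × 105 mm

74 × 105 mm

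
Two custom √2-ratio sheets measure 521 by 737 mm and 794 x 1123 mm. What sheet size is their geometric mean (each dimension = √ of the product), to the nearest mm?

643 × 910 mm

Short side: √(521 · 794) = √413674 ≈ 643.2 → 643 mm
Long side: √(737 · 1123) = √827651 ≈ 909.8 → 910 mm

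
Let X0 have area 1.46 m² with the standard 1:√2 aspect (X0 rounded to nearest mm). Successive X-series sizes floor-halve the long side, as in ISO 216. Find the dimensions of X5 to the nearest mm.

179 × 254 mm

Let X0's short side be w mm. w · w√2 = 1.46 m² = 1,460,000 mm², so w ≈ 1016.1 mm and w√2 ≈ 1436.9 mm → X0 = 1016 × 1437 mm.
X1: ⌊1437/2⌋ × 1016 = 718 × 1016 mm
X2: ⌊1016/2⌋ × 718 = 508 × 718 mm
X3: ⌊718/2⌋ × 508 = 359 × 508 mm
X4: ⌊508/2⌋ × 359 = 254 × 359 mm
X5: ⌊359/2⌋ × 254 = 179 × 254 mm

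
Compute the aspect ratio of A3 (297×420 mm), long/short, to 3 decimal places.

1.414

420 / 297 = 1.414
Matches √2 ≈ 1.414 — the ISO 216 defining ratio.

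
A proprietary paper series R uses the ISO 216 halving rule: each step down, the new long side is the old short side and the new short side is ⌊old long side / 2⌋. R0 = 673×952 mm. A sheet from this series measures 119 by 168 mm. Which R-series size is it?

R5

R0: 673 × 952 mm
R1: 476 × 673 mm
R2: 336 × 476 mm
R3: 238 × 336 mm
R4: 168 × 238 mm
R5: 119 × 168 mm
R6: 84 × 119 mm
→ matches R5.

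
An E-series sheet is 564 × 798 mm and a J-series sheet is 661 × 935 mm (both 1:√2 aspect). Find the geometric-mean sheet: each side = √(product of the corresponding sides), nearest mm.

611 × 864 mm

Short side: √(564 · 661) = √372804 ≈ 610.6 → 611 mm
Long side: √(798 · 935) = √746130 ≈ 863.8 → 864 mm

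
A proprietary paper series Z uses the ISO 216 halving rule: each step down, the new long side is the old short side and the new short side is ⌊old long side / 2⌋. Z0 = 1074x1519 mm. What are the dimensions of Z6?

134 × 189 mm

Z1: ⌊1519/2⌋ × 1074 = 759 × 1074 mm
Z2: ⌊1074/2⌋ × 759 = 537 × 759 mm
Z3: ⌊759/2⌋ × 537 = 379 × 537 mm
Z4: ⌊537/2⌋ × 379 = 268 × 379 mm
Z5: ⌊379/2⌋ × 268 = 189 × 268 mm
Z6: ⌊268/2⌋ × 189 = 134 × 189 mm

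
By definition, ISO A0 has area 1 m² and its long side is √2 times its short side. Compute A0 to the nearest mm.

841 × 1189 mm

Let the short side be w mm. Then the long side is w√2 and w · w√2 = 10⁶ mm².
w² = 10⁶/√2, so w = 1000 / 2^(1/4) ≈ 840.9 mm; long side = 1000 · 2^(1/4) ≈ 1189.2 mm.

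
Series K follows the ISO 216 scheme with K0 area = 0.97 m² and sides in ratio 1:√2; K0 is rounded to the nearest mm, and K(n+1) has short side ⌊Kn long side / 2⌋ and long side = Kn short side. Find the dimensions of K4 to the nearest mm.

207 × 292 mm

Let K0's short side be w mm. w · w√2 = 0.97 m² = 970,000 mm², so w ≈ 828.2 mm and w√2 ≈ 1171.2 mm → K0 = 828 × 1171 mm.
K1: ⌊1171/2⌋ × 828 = 585 × 828 mm
K2: ⌊828/2⌋ × 585 = 414 × 585 mm
K3: ⌊585/2⌋ × 414 = 292 × 414 mm
K4: ⌊414/2⌋ × 292 = 207 × 292 mm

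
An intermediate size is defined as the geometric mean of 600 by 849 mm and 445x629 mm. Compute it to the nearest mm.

517 × 731 mm

Short side: √(600 · 445) = √267000 ≈ 516.7 → 517 mm
Long side: √(849 · 629) = √534021 ≈ 730.8 → 731 mm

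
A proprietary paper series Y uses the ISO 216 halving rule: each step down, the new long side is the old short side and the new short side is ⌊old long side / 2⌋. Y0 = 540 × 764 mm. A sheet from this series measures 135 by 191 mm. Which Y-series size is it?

Y0: 540 × 764 mm
Y1: 382 × 540 mm
Y2: 270 × 382 mm
Y3: 191 × 270 mm
Y4: 135 × 191 mm
Y5: 95 × 135 mm
→ matches Y4.

Y4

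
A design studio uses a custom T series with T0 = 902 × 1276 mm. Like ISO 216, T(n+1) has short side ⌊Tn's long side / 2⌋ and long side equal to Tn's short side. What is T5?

T1 = 638 × 902 mm (from T0 by 1 halving).
T2: ⌊902/2⌋ × 638 = 451 × 638 mm
T3: ⌊638/2⌋ × 451 = 319 × 451 mm
T4: ⌊451/2⌋ × 319 = 225 × 319 mm
T5: ⌊319/2⌋ × 225 = 159 × 225 mm

159 × 225 mm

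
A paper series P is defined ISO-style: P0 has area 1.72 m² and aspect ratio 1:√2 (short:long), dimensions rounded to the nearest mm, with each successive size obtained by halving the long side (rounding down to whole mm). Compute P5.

195 × 275 mm

Let P0's short side be w mm. w · w√2 = 1.72 m² = 1,720,000 mm², so w ≈ 1102.8 mm and w√2 ≈ 1559.6 mm → P0 = 1103 × 1560 mm.
P1: ⌊1560/2⌋ × 1103 = 780 × 1103 mm
P2: ⌊1103/2⌋ × 780 = 551 × 780 mm
P3: ⌊780/2⌋ × 551 = 390 × 551 mm
P4: ⌊551/2⌋ × 390 = 275 × 390 mm
P5: ⌊390/2⌋ × 275 = 195 × 275 mm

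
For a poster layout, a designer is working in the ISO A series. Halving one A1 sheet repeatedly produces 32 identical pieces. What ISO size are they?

32 = 2^5, so 5 halving steps.
A1 → A2 → … → A6 after 5 steps.

A6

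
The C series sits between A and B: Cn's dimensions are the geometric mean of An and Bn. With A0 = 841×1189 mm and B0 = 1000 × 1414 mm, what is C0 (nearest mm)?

Short side: √(841 · 1000) = √841000 ≈ 917.1 → 917 mm
Long side: √(1189 · 1414) = √1681246 ≈ 1296.6 → 1297 mm

917 × 1297 mm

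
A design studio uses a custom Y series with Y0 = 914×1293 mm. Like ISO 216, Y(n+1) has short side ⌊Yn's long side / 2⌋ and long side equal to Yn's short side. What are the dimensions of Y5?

161 × 228 mm

Y1 = 646 × 914 mm (from Y0 by 1 halving).
Y2: ⌊914/2⌋ × 646 = 457 × 646 mm
Y3: ⌊646/2⌋ × 457 = 323 × 457 mm
Y4: ⌊457/2⌋ × 323 = 228 × 323 mm
Y5: ⌊323/2⌋ × 228 = 161 × 228 mm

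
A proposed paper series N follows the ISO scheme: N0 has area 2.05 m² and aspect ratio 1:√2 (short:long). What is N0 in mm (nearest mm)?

Let the short side be w mm. Then w · w√2 = 2.05 m² = 2,050,000 mm².
w² = 2,050,000/√2, so w ≈ 1204.0 mm; long side = w√2 ≈ 1702.7 mm.

1204 × 1703 mm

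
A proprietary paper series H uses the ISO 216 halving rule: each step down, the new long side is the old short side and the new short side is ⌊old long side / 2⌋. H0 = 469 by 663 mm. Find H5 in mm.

H1: ⌊663/2⌋ × 469 = 331 × 469 mm
H2: ⌊469/2⌋ × 331 = 234 × 331 mm
H3: ⌊331/2⌋ × 234 = 165 × 234 mm
H4: ⌊234/2⌋ × 165 = 117 × 165 mm
H5: ⌊165/2⌋ × 117 = 82 × 117 mm

82 × 117 mm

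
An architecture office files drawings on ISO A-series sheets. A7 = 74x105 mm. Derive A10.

26 × 37 mm

A8: ⌊105/2⌋ × 74 = 52 × 74 mm
A9: ⌊74/2⌋ × 52 = 37 × 52 mm
A10: ⌊52/2⌋ × 37 = 26 × 37 mm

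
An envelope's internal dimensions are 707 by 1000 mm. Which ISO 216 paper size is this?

B1 (707 × 1000 mm)

Aspect ratio 1000/707 ≈ 1.414 — close to the ISO √2 ≈ 1.414.
In the B-series (B0 = 1000 × 1414 mm): B1 = 707 × 1000 mm.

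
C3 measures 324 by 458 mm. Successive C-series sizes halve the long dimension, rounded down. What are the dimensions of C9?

C4: ⌊458/2⌋ × 324 = 229 × 324 mm
C5: ⌊324/2⌋ × 229 = 162 × 229 mm
C6: ⌊229/2⌋ × 162 = 114 × 162 mm
C7: ⌊162/2⌋ × 114 = 81 × 114 mm
C8: ⌊114/2⌋ × 81 = 57 × 81 mm
C9: ⌊81/2⌋ × 57 = 40 × 57 mm

40 × 57 mm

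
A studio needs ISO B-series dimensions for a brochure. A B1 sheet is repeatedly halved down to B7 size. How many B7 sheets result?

Each ISO step halves the sheet: 1 × B1 → 2 × B2 → 4 × B3 → 8 × B4 → …
From B1 to B7 is 6 halving steps: 2^6 = 64.

64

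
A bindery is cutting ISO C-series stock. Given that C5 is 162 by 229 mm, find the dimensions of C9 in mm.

C6: ⌊229/2⌋ × 162 = 114 × 162 mm
C7: ⌊162/2⌋ × 114 = 81 × 114 mm
C8: ⌊114/2⌋ × 81 = 57 × 81 mm
C9: ⌊81/2⌋ × 57 = 40 × 57 mm

40 × 57 mm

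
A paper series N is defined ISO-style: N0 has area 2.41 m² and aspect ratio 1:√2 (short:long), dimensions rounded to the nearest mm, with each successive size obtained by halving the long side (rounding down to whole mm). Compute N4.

326 × 461 mm

Let N0's short side be w mm. w · w√2 = 2.41 m² = 2,410,000 mm², so w ≈ 1305.4 mm and w√2 ≈ 1846.1 mm → N0 = 1305 × 1846 mm.
N1: ⌊1846/2⌋ × 1305 = 923 × 1305 mm
N2: ⌊1305/2⌋ × 923 = 652 × 923 mm
N3: ⌊923/2⌋ × 652 = 461 × 652 mm
N4: ⌊652/2⌋ × 461 = 326 × 461 mm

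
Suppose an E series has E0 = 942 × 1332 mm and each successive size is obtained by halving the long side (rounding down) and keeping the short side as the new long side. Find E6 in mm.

117 × 166 mm

E1: ⌊1332/2⌋ × 942 = 666 × 942 mm
E2: ⌊942/2⌋ × 666 = 471 × 666 mm
E3: ⌊666/2⌋ × 471 = 333 × 471 mm
E4: ⌊471/2⌋ × 333 = 235 × 333 mm
E5: ⌊333/2⌋ × 235 = 166 × 235 mm
E6: ⌊235/2⌋ × 166 = 117 × 166 mm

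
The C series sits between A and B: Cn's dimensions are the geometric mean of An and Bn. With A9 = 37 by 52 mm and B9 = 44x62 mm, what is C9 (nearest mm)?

Short side: √(37 · 44) = √1628 ≈ 40.3 → 40 mm
Long side: √(52 · 62) = √3224 ≈ 56.8 → 57 mm

40 × 57 mm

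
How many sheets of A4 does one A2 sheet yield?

Each ISO step halves the sheet: 1 × A2 → 2 × A3 → 4 × A4
From A2 to A4 is 2 halving steps: 2^2 = 4.

4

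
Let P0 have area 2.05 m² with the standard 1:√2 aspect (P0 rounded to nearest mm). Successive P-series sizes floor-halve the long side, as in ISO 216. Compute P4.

301 × 425 mm

Let P0's short side be w mm. w · w√2 = 2.05 m² = 2,050,000 mm², so w ≈ 1204.0 mm and w√2 ≈ 1702.7 mm → P0 = 1204 × 1703 mm.
P1: ⌊1703/2⌋ × 1204 = 851 × 1204 mm
P2: ⌊1204/2⌋ × 851 = 602 × 851 mm
P3: ⌊851/2⌋ × 602 = 425 × 602 mm
P4: ⌊602/2⌋ × 425 = 301 × 425 mm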